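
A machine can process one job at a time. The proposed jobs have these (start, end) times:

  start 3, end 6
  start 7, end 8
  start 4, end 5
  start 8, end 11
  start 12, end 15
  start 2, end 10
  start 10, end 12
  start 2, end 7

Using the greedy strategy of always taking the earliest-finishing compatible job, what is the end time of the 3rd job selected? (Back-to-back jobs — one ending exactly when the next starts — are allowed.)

11

Sort by end time and greedily take each interval whose start is ≥ the last chosen end.
Sorted by end: (4,5)  (3,6)  (2,7)  (7,8)  (2,10)  (8,11)  (10,12)  (12,15)
take (4,5); take (7,8); take (8,11); take (12,15).
Selected: (4,5) (7,8) (8,11) (12,15)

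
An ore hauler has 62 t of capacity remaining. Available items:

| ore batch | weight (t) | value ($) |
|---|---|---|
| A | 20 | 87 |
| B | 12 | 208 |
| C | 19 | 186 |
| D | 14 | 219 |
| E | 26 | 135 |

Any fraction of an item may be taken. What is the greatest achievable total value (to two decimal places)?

701.27

Greedy by value/weight ratio, highest first.
Order: B (208/12=17.33) > D (219/14=15.64) > C (186/19=9.79) > E (135/26=5.19) > A (87/20=4.35)
Fill: take B (12 @ 208) → take D (14 @ 219) → take C (19 @ 186) → take 17/26 of E → 88.27; 62/62 used.
Total value = 701.27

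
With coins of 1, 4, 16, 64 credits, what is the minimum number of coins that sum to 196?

Use the largest denomination that fits, subtract, and repeat.
196 = 3×64 + 1×4
Total coins = 3 + 1 = 4

4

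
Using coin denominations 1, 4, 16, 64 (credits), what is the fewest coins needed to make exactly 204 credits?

204 = 3×64 + 3×4
Total coins = 3 + 3 = 6

6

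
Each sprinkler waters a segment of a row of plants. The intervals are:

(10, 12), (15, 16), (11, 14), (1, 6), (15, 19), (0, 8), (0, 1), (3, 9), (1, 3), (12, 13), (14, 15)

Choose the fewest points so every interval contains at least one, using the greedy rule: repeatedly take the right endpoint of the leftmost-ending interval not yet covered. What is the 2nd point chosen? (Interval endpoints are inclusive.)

By right end: [0,1]  [1,3]  [1,6]  [0,8]  [3,9]  [10,12]  [12,13]  [11,14]  [14,15]  [15,16]  [15,19]
[0,1] uncovered → point at 1; [3,9] uncovered → point at 9; [10,12] uncovered → point at 12; [14,15] uncovered → point at 15.
Points: 1, 9, 12, 15 (4 total).

9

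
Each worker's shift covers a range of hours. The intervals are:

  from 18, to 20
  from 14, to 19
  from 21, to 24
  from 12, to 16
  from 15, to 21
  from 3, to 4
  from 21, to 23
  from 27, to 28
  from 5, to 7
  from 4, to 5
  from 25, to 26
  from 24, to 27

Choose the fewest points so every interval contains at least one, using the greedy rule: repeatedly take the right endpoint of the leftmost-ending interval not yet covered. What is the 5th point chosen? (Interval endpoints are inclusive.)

Process intervals by earliest right end; each time one isn't hit yet, stab at its right endpoint.
Sorted: [3,4] [4,5] [5,7] [12,16] [14,19] [18,20] [15,21] [21,23] [21,24] [25,26] [24,27] [27,28]
{[3,4],[4,5]} hit by 4; {[5,7]} hit by 7; {[12,16],[14,19]} hit by 16; {[18,20],[15,21]} hit by 20; {[21,23],[21,24]} hit by 23; {[25,26],[24,27]} hit by 26; {[27,28]} hit by 28.
Points: 4, 7, 16, 20, 23, 26, 28 (7 total).

23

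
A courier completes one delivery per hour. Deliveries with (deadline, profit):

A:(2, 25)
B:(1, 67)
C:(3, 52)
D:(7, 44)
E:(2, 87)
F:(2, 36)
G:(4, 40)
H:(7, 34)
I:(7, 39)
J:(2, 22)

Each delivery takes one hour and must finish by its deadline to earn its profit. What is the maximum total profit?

By profit: E(d2,87), B(d1,67), C(d3,52), D(d7,44), G(d4,40), I(d7,39), F(d2,36), H(d7,34), A(d2,25), J(d2,22)
E→slot 2; B→slot 1; C→slot 3; D→slot 7; G→slot 4; I→slot 6; F skipped; H→slot 5; A skipped; J skipped.
Profit = 67 + 87 + 52 + 40 + 34 + 39 + 44 = 363

363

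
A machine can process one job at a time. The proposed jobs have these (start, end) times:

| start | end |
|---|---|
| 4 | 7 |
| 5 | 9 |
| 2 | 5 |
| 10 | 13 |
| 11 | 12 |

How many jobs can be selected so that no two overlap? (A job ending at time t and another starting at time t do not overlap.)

3

Sort by end time and greedily take each interval whose start is ≥ the last chosen end.
By end time: (2,5), (4,7), (5,9), (11,12), (10,13).
Pick (2,5); next start ≥ 5 → (5,9); next start ≥ 9 → (11,12).
Selected 3 jobs.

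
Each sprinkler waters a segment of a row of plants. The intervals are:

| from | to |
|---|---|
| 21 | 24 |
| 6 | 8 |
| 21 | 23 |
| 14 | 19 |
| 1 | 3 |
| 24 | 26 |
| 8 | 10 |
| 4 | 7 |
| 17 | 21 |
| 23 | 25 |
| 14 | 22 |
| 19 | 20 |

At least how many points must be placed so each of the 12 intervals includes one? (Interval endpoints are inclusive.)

By right end: [1,3]  [4,7]  [6,8]  [8,10]  [14,19]  [19,20]  [17,21]  [14,22]  [21,23]  [21,24]  [23,25]  [24,26]
[1,3] uncovered → point at 3; [4,7] uncovered → point at 7; [8,10] uncovered → point at 10; [14,19] uncovered → point at 19; [21,23] uncovered → point at 23; [24,26] uncovered → point at 26.
Points: 3, 7, 10, 19, 23, 26 (6 total).

6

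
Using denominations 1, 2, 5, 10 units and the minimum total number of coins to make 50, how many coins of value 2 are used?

0

50 = 5×10
Count of 2: 0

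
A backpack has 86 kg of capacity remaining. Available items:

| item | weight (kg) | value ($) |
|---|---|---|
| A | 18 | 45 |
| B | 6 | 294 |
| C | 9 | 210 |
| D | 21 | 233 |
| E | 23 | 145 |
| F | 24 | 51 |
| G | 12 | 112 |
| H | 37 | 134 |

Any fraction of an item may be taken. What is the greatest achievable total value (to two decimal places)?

Order: B (294/6=49.00) > C (210/9=23.33) > D (233/21=11.10) > G (112/12=9.33) > E (145/23=6.30) > H (134/37=3.62) > A (45/18=2.50) > F (51/24=2.12)
Fill: take B (6 @ 294) → take C (9 @ 210) → take D (21 @ 233) → take G (12 @ 112) → take E (23 @ 145) → take 15/37 of H → 54.32; 86/86 used.
Total value = 1048.32

1048.32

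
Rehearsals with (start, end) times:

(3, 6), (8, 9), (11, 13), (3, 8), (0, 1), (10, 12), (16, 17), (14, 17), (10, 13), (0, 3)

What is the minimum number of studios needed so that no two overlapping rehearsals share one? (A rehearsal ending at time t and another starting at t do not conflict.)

starts: [0, 0, 3, 3, 8, 10, 10, 11, 14, 16]
ends:   [1, 3, 6, 8, 9, 12, 13, 13, 17, 17]
s0→1 s0→2 e1→1 e3→0 s3→1 s3→2 e6→1 e8→0 s8→1 e9→0 s10→1 s10→2 s11→3  — peak 3.

3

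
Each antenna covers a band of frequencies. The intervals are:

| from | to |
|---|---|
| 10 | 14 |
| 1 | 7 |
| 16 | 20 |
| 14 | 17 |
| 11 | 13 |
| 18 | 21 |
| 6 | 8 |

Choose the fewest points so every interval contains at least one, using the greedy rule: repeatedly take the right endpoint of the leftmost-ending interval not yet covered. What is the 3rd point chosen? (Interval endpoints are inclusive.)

Process intervals by earliest right end; each time one isn't hit yet, stab at its right endpoint.
Sorted: [1,7] [6,8] [11,13] [10,14] [14,17] [16,20] [18,21]
{[1,7],[6,8]} hit by 7; {[11,13],[10,14]} hit by 13; {[14,17],[16,20]} hit by 17; {[18,21]} hit by 21.
Points: 7, 13, 17, 21 (4 total).

17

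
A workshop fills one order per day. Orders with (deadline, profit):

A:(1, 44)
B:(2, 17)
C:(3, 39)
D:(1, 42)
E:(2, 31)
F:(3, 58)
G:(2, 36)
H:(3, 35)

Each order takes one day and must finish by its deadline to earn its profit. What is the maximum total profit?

141

Take jobs in profit order; each goes to the latest open slot no later than its deadline.
Profit order: F=58 A=44 D=42 C=39 G=36 H=35 E=31 B=17
Assign: F→slot 3, A→slot 1, D skipped, C→slot 2, G skipped, H skipped, E skipped, B skipped.
Slots: [1:A] [2:C] [3:F]
Profit = 44 + 39 + 58 = 141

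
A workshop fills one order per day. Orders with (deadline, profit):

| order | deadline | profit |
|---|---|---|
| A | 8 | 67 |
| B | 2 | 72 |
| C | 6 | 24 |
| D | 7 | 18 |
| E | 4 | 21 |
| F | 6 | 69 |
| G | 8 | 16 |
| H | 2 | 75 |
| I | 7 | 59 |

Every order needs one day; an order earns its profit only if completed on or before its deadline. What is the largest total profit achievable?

405

Sort by profit descending; place each in the latest free slot ≤ its deadline.
By profit: H(d2,75), B(d2,72), F(d6,69), A(d8,67), I(d7,59), C(d6,24), E(d4,21), D(d7,18), G(d8,16)
H→slot 2; B→slot 1; F→slot 6; A→slot 8; I→slot 7; C→slot 5; E→slot 4; D→slot 3; G skipped.
Profit = 72 + 75 + 18 + 21 + 24 + 69 + 59 + 67 = 405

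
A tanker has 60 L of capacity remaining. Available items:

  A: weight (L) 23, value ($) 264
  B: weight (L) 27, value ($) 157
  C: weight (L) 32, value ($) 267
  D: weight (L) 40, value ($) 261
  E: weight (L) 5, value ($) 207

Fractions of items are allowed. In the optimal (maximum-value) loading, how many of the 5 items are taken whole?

Ratios (sorted): E 41.40, A 11.48, C 8.34, D 6.53, B 5.81
take E (5 @ 207); take A (23 @ 264); take C (32 @ 267). Capacity used 60/60.
3 item(s) taken whole.

3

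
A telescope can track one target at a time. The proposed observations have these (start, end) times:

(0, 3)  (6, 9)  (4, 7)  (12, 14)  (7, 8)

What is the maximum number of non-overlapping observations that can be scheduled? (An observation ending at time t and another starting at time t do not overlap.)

4

By end time: (0,3), (4,7), (7,8), (6,9), (12,14).
Pick (0,3); next start ≥ 3 → (4,7); next start ≥ 7 → (7,8); next start ≥ 8 → (12,14).
Selected 4 observations.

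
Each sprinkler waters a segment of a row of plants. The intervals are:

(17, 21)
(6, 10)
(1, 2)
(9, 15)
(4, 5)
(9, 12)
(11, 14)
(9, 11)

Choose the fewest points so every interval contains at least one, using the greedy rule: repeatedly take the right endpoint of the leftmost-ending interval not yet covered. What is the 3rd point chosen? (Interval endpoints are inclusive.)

10

Process intervals by earliest right end; each time one isn't hit yet, stab at its right endpoint.
Sorted: [1,2] [4,5] [6,10] [9,11] [9,12] [11,14] [9,15] [17,21]
{[1,2]} hit by 2; {[4,5]} hit by 5; {[6,10],[9,11],[9,12]} hit by 10; {[11,14],[9,15]} hit by 14; {[17,21]} hit by 21.
Points: 2, 5, 10, 14, 21 (5 total).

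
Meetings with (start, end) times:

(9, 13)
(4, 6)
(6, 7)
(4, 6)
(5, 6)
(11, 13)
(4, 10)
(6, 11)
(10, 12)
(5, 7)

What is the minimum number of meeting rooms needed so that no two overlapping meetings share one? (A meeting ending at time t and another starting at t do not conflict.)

5

Events (time:±→running): 4:+→1 4:+→2 4:+→3 5:+→4 5:+→5 … peak 5.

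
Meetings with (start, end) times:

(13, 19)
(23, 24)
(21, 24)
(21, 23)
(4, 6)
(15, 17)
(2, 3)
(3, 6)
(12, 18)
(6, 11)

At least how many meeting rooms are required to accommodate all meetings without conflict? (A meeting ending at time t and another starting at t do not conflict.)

3

Events (time:±→running): 2:+→1 3:-→0 3:+→1 4:+→2 6:-→1 6:-→0 6:+→1 11:-→0 12:+→1 13:+→2 15:+→3 … peak 3.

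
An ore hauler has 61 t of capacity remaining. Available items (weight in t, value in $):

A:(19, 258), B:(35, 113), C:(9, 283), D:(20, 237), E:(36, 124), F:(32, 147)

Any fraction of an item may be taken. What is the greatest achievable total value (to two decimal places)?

837.72

Order: C (283/9=31.44) > A (258/19=13.58) > D (237/20=11.85) > F (147/32=4.59) > E (124/36=3.44) > B (113/35=3.23)
Fill: take C (9 @ 283) → take A (19 @ 258) → take D (20 @ 237) → take 13/32 of F → 59.72; 61/61 used.
Total value = 837.72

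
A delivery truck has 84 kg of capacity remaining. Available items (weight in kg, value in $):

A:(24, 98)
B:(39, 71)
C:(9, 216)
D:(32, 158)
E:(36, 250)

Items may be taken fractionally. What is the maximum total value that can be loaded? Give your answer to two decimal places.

652.58

Ratios (sorted): C 24.00, E 6.94, D 4.94, A 4.08, B 1.82
take C (9 @ 216); take E (36 @ 250); take D (32 @ 158); take 7/24 of A → 28.58. Capacity used 84/84.
Total value = 652.58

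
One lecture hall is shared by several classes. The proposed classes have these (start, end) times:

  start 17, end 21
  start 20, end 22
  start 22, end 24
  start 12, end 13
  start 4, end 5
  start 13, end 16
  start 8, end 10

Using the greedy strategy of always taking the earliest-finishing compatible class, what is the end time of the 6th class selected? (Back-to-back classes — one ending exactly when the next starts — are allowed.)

Order by finish time; keep every interval that doesn't clash with the previous kept one.
Sorted by end: (4,5)  (8,10)  (12,13)  (13,16)  (17,21)  (20,22)  (22,24)
take (4,5); take (8,10); take (12,13); take (13,16); take (17,21); skip (20,22); take (22,24).
Selected: (4,5) (8,10) (12,13) (13,16) (17,21) (22,24)

24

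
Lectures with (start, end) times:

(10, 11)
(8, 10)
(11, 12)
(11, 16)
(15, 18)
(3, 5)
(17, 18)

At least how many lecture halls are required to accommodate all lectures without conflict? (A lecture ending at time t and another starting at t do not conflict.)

Count concurrent intervals with a sweep; the peak is the room count.
Events (time:±→running): 3:+→1 5:-→0 8:+→1 10:-→0 10:+→1 11:-→0 11:+→1 11:+→2 … peak 2.

2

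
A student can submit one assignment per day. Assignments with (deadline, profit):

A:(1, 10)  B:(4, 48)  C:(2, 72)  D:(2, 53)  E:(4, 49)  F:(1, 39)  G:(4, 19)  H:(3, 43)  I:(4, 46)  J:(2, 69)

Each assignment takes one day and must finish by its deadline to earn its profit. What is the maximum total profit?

Sort by profit descending; place each in the latest free slot ≤ its deadline.
By profit: C(d2,72), J(d2,69), D(d2,53), E(d4,49), B(d4,48), I(d4,46), H(d3,43), F(d1,39), G(d4,19), A(d1,10)
C→slot 2; J→slot 1; D skipped; E→slot 4; B→slot 3; I skipped; H skipped; F skipped; G skipped; A skipped.
Profit = 69 + 72 + 48 + 49 = 238

238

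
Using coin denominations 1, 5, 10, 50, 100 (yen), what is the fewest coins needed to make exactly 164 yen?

7

Greedy: take as many of the largest coin as possible, then repeat with the remainder.
164 = 1×100 + 1×50 + 1×10 + 4×1
Total coins = 1 + 1 + 1 + 4 = 7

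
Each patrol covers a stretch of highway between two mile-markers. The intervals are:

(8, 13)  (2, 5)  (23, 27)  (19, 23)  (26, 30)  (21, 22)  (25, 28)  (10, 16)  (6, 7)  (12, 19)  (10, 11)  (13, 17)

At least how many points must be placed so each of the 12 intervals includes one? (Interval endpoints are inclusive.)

Process intervals by earliest right end; each time one isn't hit yet, stab at its right endpoint.
Sorted: [2,5] [6,7] [10,11] [8,13] [10,16] [13,17] [12,19] [21,22] [19,23] [23,27] [25,28] [26,30]
{[2,5]} hit by 5; {[6,7]} hit by 7; {[10,11],[8,13],[10,16]} hit by 11; {[13,17],[12,19]} hit by 17; {[21,22],[19,23]} hit by 22; {[23,27],[25,28],[26,30]} hit by 27.
Points: 5, 7, 11, 17, 22, 27 (6 total).

6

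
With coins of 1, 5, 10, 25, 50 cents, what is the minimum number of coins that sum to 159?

8

Use the largest denomination that fits, subtract, and repeat.
159 = 3×50 + 1×5 + 4×1
Total coins = 3 + 1 + 4 = 8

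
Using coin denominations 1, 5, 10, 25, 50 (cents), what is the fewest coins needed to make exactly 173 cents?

8

Use the largest denomination that fits, subtract, and repeat.
173 = 3×50 + 2×10 + 3×1
Total coins = 3 + 2 + 3 = 8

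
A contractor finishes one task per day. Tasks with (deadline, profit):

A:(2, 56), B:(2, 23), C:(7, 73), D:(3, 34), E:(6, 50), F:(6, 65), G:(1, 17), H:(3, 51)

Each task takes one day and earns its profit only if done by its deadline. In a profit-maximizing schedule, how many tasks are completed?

6

Take jobs in profit order; each goes to the latest open slot no later than its deadline.
By profit: C(d7,73), F(d6,65), A(d2,56), H(d3,51), E(d6,50), D(d3,34), B(d2,23), G(d1,17)
C→slot 7; F→slot 6; A→slot 2; H→slot 3; E→slot 5; D→slot 1; B skipped; G skipped.
6 of 8 scheduled.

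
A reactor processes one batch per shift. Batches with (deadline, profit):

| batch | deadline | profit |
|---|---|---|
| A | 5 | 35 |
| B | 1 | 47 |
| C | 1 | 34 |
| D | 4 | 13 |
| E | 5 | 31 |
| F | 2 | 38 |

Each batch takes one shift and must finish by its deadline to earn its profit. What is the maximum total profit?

Profit order: B=47 F=38 A=35 C=34 E=31 D=13
Assign: B→slot 1, F→slot 2, A→slot 5, C skipped, E→slot 4, D→slot 3.
Slots: [1:B] [2:F] [3:D] [4:E] [5:A]
Profit = 47 + 38 + 13 + 31 + 35 = 164

164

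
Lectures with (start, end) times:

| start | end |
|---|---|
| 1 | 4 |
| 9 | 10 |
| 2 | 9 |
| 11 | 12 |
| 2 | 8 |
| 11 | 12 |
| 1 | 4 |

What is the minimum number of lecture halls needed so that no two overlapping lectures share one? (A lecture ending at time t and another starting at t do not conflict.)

4

starts: [1, 1, 2, 2, 9, 11, 11]
ends:   [4, 4, 8, 9, 10, 12, 12]
s1→1 s1→2 s2→3 s2→4  — peak 4.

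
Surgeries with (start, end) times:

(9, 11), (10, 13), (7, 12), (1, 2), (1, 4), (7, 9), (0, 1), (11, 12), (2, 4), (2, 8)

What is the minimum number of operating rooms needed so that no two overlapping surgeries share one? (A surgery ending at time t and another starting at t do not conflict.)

Count concurrent intervals with a sweep; the peak is the room count.
starts: [0, 1, 1, 2, 2, 7, 7, 9, 10, 11]
ends:   [1, 2, 4, 4, 8, 9, 11, 12, 12, 13]
s0→1 e1→0 s1→1 s1→2 e2→1 s2→2 s2→3  — peak 3.

3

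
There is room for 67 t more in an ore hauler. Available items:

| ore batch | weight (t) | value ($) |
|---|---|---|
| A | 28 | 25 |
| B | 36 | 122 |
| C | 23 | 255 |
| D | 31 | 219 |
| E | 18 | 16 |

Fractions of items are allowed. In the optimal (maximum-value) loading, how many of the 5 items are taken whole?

2

Greedy by value/weight ratio, highest first.
Ratios (sorted): C 11.09, D 7.06, B 3.39, A 0.89, E 0.89
take C (23 @ 255); take D (31 @ 219); take 13/36 of B → 44.06. Capacity used 67/67.
2 item(s) taken whole; one partial (take 13/36 of B).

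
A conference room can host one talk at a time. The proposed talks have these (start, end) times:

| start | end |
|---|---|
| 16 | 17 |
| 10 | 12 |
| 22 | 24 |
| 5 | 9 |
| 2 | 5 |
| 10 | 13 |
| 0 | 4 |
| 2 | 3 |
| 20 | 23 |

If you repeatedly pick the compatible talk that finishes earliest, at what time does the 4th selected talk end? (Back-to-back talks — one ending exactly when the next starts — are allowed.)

Order by finish time; keep every interval that doesn't clash with the previous kept one.
Sorted by end: (2,3)  (0,4)  (2,5)  (5,9)  (10,12)  (10,13)  (16,17)  (20,23)  (22,24)
take (2,3); skip (0,4); take (5,9); take (10,12); skip (10,13); take (16,17); take (20,23).
Selected: (2,3) (5,9) (10,12) (16,17) (20,23)

17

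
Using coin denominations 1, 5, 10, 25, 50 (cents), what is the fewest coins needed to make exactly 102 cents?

4

Greedy: take as many of the largest coin as possible, then repeat with the remainder.
102 − 2×50→2 − 2×1→0
Total coins = 2 + 2 = 4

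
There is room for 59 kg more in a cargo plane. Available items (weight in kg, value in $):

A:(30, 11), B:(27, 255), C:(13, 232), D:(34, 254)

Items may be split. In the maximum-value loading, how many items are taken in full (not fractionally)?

Sort by value per unit weight and fill in that order.
Order: C (232/13=17.85) > B (255/27=9.44) > D (254/34=7.47) > A (11/30=0.37)
Fill: take C (13 @ 232) → take B (27 @ 255) → take 19/34 of D → 141.94; 59/59 used.
2 item(s) taken whole; one partial (take 19/34 of D).

2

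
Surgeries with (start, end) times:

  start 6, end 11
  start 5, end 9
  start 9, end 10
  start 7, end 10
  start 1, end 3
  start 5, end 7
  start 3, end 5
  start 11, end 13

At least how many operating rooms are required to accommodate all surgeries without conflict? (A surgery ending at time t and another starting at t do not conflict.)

3

The answer is the maximum number of intervals overlapping at any instant.
starts: [1, 3, 5, 5, 6, 7, 9, 11]
ends:   [3, 5, 7, 9, 10, 10, 11, 13]
s1→1 e3→0 s3→1 e5→0 s5→1 s5→2 s6→3  — peak 3.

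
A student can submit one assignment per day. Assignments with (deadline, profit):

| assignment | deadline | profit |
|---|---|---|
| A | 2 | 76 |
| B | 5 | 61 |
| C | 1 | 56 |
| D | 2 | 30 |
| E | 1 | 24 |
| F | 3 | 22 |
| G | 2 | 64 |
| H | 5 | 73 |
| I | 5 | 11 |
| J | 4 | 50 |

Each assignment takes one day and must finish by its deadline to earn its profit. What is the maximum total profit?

324

By profit: A(d2,76), H(d5,73), G(d2,64), B(d5,61), C(d1,56), J(d4,50), D(d2,30), E(d1,24), F(d3,22), I(d5,11)
A→slot 2; H→slot 5; G→slot 1; B→slot 4; C skipped; J→slot 3; D skipped; E skipped; F skipped; I skipped.
Profit = 64 + 76 + 50 + 61 + 73 = 324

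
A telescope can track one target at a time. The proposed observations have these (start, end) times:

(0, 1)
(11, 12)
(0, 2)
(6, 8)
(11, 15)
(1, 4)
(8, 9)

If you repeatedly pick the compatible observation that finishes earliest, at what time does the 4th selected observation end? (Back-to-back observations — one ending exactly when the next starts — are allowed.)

Order by finish time; keep every interval that doesn't clash with the previous kept one.
By end time: (0,1), (0,2), (1,4), (6,8), (8,9), (11,12), (11,15).
Pick (0,1); next start ≥ 1 → (1,4); next start ≥ 4 → (6,8); next start ≥ 8 → (8,9); next start ≥ 9 → (11,12).
Selected: (0,1) (1,4) (6,8) (8,9) (11,12)

9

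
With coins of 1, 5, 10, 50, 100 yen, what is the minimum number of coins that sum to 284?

Use the largest denomination that fits, subtract, and repeat.
284 − 2×100→84 − 1×50→34 − 3×10→4 − 4×1→0
Total coins = 2 + 1 + 3 + 4 = 10

10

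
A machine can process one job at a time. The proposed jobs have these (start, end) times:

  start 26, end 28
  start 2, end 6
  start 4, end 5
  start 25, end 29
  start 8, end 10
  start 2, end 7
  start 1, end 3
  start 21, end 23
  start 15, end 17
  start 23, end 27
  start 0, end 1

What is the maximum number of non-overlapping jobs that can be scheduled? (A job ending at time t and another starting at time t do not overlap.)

7

Greedy by earliest finish: after sorting by end time, pick each interval compatible with the last pick.
Sorted by end: (0,1)  (1,3)  (4,5)  (2,6)  (2,7)  (8,10)  (15,17)  (21,23)  (23,27)  (26,28)  (25,29)
take (0,1); take (1,3); take (4,5); skip (2,6); take (8,10); take (15,17); take (21,23); take (23,27).
Selected 7 jobs.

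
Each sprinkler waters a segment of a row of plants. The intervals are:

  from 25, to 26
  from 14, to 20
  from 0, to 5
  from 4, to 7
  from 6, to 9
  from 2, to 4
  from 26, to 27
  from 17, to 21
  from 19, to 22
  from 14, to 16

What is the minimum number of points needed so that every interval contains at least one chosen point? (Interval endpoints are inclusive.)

Process intervals by earliest right end; each time one isn't hit yet, stab at its right endpoint.
Sorted: [2,4] [0,5] [4,7] [6,9] [14,16] [14,20] [17,21] [19,22] [25,26] [26,27]
{[2,4],[0,5],[4,7]} hit by 4; {[6,9]} hit by 9; {[14,16],[14,20]} hit by 16; {[17,21],[19,22]} hit by 21; {[25,26],[26,27]} hit by 26.
Points: 4, 9, 16, 21, 26 (5 total).

5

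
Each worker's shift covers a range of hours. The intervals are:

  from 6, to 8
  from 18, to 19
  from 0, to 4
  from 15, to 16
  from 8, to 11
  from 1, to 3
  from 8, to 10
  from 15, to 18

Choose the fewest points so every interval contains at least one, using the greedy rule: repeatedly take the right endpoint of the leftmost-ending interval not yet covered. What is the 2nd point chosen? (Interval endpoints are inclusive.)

8

Sort by right endpoint; whenever an interval is uncovered, place a point at its right end.
By right end: [1,3]  [0,4]  [6,8]  [8,10]  [8,11]  [15,16]  [15,18]  [18,19]
[1,3] uncovered → point at 3; [6,8] uncovered → point at 8; [15,16] uncovered → point at 16; [18,19] uncovered → point at 19.
Points: 3, 8, 16, 19 (4 total).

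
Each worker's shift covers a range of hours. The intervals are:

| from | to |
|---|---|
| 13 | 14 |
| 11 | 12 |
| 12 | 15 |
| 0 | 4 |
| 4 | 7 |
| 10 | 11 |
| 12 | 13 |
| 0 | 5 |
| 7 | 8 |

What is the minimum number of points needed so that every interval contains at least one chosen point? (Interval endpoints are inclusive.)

Sort by right endpoint; whenever an interval is uncovered, place a point at its right end.
Sorted: [0,4] [0,5] [4,7] [7,8] [10,11] [11,12] [12,13] [13,14] [12,15]
{[0,4],[0,5],[4,7]} hit by 4; {[7,8]} hit by 8; {[10,11],[11,12]} hit by 11; {[12,13],[13,14],[12,15]} hit by 13.
Points: 4, 8, 11, 13 (4 total).

4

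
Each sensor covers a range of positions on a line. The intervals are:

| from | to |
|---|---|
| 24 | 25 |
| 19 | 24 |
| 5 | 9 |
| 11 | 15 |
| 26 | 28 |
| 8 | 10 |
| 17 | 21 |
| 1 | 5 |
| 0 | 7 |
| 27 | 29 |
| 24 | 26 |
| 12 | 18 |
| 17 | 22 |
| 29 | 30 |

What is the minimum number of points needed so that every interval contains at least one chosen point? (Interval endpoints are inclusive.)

Sorted: [1,5] [0,7] [5,9] [8,10] [11,15] [12,18] [17,21] [17,22] [19,24] [24,25] [24,26] [26,28] [27,29] [29,30]
{[1,5],[0,7],[5,9]} hit by 5; {[8,10]} hit by 10; {[11,15],[12,18]} hit by 15; {[17,21],[17,22],[19,24]} hit by 21; {[24,25],[24,26]} hit by 25; {[26,28],[27,29]} hit by 28; {[29,30]} hit by 30.
Points: 5, 10, 15, 21, 25, 28, 30 (7 total).

7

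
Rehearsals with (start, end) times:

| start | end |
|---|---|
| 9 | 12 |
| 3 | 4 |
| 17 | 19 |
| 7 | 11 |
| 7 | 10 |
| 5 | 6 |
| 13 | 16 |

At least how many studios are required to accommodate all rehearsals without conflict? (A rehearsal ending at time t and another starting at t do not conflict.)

Events (time:±→running): 3:+→1 4:-→0 5:+→1 6:-→0 7:+→1 7:+→2 9:+→3 … peak 3.

3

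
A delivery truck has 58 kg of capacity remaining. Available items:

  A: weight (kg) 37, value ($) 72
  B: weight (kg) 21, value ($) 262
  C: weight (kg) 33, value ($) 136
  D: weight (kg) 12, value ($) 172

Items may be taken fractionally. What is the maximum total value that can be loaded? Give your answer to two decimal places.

537.03

Ratios (sorted): D 14.33, B 12.48, C 4.12, A 1.95
take D (12 @ 172); take B (21 @ 262); take 25/33 of C → 103.03. Capacity used 58/58.
Total value = 537.03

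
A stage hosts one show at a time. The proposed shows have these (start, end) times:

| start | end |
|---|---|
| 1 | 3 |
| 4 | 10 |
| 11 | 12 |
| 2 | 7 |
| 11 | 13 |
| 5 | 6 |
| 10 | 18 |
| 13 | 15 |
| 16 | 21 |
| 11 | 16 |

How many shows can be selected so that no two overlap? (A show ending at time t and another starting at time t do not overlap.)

Sort by end time and greedily take each interval whose start is ≥ the last chosen end.
By end time: (1,3), (5,6), (2,7), (4,10), (11,12), (11,13), (13,15), (11,16), (10,18), (16,21).
Pick (1,3); next start ≥ 3 → (5,6); next start ≥ 6 → (11,12); next start ≥ 12 → (13,15); next start ≥ 15 → (16,21).
Selected 5 shows.

5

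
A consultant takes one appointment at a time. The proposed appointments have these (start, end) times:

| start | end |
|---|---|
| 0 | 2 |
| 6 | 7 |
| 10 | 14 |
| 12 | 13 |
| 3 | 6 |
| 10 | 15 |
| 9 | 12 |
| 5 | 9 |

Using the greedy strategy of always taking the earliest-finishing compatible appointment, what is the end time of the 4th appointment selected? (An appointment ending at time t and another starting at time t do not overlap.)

12

By end time: (0,2), (3,6), (6,7), (5,9), (9,12), (12,13), (10,14), (10,15).
Pick (0,2); next start ≥ 2 → (3,6); next start ≥ 6 → (6,7); next start ≥ 7 → (9,12); next start ≥ 12 → (12,13).
Selected: (0,2) (3,6) (6,7) (9,12) (12,13)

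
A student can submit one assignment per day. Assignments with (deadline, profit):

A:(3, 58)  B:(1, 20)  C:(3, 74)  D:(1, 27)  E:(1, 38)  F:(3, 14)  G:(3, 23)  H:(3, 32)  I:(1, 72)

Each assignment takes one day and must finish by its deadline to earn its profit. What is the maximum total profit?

204

Take jobs in profit order; each goes to the latest open slot no later than its deadline.
Profit order: C=74 I=72 A=58 E=38 H=32 D=27 G=23 B=20 F=14
Assign: C→slot 3, I→slot 1, A→slot 2, E skipped, H skipped, D skipped, G skipped, B skipped, F skipped.
Slots: [1:I] [2:A] [3:C]
Profit = 72 + 58 + 74 = 204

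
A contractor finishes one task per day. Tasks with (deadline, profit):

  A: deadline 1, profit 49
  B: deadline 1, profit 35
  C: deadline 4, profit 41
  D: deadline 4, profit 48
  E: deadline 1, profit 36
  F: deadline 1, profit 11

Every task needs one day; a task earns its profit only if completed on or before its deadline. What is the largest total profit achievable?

By profit: A(d1,49), D(d4,48), C(d4,41), E(d1,36), B(d1,35), F(d1,11)
A→slot 1; D→slot 4; C→slot 3; E skipped; B skipped; F skipped.
Profit = 49 + 41 + 48 = 138

138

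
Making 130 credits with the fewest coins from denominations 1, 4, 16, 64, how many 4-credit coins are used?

0

130 = 2×64 + 2×1
Count of 4: 0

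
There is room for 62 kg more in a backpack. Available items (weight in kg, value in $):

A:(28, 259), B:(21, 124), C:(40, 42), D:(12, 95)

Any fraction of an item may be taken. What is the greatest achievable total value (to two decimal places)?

Sort by value per unit weight and fill in that order.
Order: A (259/28=9.25) > D (95/12=7.92) > B (124/21=5.90) > C (42/40=1.05)
Fill: take A (28 @ 259) → take D (12 @ 95) → take B (21 @ 124) → take 1/40 of C → 1.05; 62/62 used.
Total value = 479.05

479.05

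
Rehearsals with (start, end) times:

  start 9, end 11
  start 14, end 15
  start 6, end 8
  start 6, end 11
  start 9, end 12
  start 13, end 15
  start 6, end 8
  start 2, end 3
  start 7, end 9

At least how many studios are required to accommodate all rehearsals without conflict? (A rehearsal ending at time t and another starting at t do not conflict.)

4

Count concurrent intervals with a sweep; the peak is the room count.
starts: [2, 6, 6, 6, 7, 9, 9, 13, 14]
ends:   [3, 8, 8, 9, 11, 11, 12, 15, 15]
s2→1 e3→0 s6→1 s6→2 s6→3 s7→4  — peak 4.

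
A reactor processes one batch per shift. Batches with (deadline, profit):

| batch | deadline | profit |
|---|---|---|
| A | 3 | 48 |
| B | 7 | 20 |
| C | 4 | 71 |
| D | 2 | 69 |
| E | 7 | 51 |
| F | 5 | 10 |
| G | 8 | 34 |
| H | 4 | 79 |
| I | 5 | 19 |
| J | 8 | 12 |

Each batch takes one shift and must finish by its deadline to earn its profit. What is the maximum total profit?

391

Take jobs in profit order; each goes to the latest open slot no later than its deadline.
By profit: H(d4,79), C(d4,71), D(d2,69), E(d7,51), A(d3,48), G(d8,34), B(d7,20), I(d5,19), J(d8,12), F(d5,10)
H→slot 4; C→slot 3; D→slot 2; E→slot 7; A→slot 1; G→slot 8; B→slot 6; I→slot 5; J skipped; F skipped.
Profit = 48 + 69 + 71 + 79 + 19 + 20 + 51 + 34 = 391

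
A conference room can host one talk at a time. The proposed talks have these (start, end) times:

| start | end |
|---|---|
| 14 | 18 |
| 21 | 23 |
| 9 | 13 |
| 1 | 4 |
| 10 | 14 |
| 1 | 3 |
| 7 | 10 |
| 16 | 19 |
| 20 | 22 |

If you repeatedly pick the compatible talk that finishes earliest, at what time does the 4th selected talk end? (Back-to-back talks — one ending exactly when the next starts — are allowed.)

18

Sorted by end: (1,3)  (1,4)  (7,10)  (9,13)  (10,14)  (14,18)  (16,19)  (20,22)  (21,23)
take (1,3); skip (1,4); take (7,10); skip (9,13); take (10,14); take (14,18); take (20,22).
Selected: (1,3) (7,10) (10,14) (14,18) (20,22)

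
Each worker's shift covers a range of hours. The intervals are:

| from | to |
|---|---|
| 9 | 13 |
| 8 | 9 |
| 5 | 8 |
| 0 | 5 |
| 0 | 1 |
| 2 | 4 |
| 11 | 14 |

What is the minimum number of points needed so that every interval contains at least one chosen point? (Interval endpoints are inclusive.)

Sorted: [0,1] [2,4] [0,5] [5,8] [8,9] [9,13] [11,14]
{[0,1]} hit by 1; {[2,4],[0,5]} hit by 4; {[5,8],[8,9]} hit by 8; {[9,13],[11,14]} hit by 13.
Points: 1, 4, 8, 13 (4 total).

4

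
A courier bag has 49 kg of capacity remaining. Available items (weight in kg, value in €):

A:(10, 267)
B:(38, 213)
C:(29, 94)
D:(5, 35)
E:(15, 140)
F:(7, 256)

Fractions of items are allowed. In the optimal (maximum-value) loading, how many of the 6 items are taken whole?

Greedy by value/weight ratio, highest first.
Ratios (sorted): F 36.57, A 26.70, E 9.33, D 7.00, B 5.61, C 3.24
take F (7 @ 256); take A (10 @ 267); take E (15 @ 140); take D (5 @ 35); take 12/38 of B → 67.26. Capacity used 49/49.
4 item(s) taken whole; one partial (take 12/38 of B).

4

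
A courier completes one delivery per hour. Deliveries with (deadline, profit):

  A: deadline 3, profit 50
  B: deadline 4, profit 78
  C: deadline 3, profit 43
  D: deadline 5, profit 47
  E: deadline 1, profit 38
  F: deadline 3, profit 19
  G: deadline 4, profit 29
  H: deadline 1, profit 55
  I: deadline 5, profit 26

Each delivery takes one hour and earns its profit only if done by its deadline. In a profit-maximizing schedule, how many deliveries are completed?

By profit: B(d4,78), H(d1,55), A(d3,50), D(d5,47), C(d3,43), E(d1,38), G(d4,29), I(d5,26), F(d3,19)
B→slot 4; H→slot 1; A→slot 3; D→slot 5; C→slot 2; E skipped; G skipped; I skipped; F skipped.
5 of 9 scheduled.

5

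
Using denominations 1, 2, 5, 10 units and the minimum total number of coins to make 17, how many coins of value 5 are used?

Use the largest denomination that fits, subtract, and repeat.
17 − 1×10→7 − 1×5→2 − 1×2→0
Count of 5: 1

1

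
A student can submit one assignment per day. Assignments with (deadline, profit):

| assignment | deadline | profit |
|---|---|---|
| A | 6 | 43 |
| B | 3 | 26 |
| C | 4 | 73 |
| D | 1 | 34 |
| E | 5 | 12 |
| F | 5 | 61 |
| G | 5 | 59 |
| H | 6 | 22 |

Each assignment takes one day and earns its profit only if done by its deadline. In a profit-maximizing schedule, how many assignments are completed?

6

Take jobs in profit order; each goes to the latest open slot no later than its deadline.
By profit: C(d4,73), F(d5,61), G(d5,59), A(d6,43), D(d1,34), B(d3,26), H(d6,22), E(d5,12)
C→slot 4; F→slot 5; G→slot 3; A→slot 6; D→slot 1; B→slot 2; H skipped; E skipped.
6 of 8 scheduled.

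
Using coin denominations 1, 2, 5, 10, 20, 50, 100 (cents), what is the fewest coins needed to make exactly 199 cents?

7

Greedy: take as many of the largest coin as possible, then repeat with the remainder.
199 − 1×100→99 − 1×50→49 − 2×20→9 − 1×5→4 − 2×2→0
Total coins = 1 + 1 + 2 + 1 + 2 = 7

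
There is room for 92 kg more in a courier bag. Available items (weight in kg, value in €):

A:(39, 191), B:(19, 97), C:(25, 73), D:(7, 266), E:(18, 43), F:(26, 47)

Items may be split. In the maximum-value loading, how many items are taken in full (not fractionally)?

4

Order: D (266/7=38.00) > B (97/19=5.11) > A (191/39=4.90) > C (73/25=2.92) > E (43/18=2.39) > F (47/26=1.81)
Fill: take D (7 @ 266) → take B (19 @ 97) → take A (39 @ 191) → take C (25 @ 73) → take 2/18 of E → 4.78; 92/92 used.
4 item(s) taken whole; one partial (take 2/18 of E).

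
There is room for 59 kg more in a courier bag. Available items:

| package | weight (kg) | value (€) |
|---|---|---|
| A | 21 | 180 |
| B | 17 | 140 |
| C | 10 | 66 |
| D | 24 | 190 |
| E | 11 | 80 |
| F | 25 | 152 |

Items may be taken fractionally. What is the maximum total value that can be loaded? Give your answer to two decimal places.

Greedy by value/weight ratio, highest first.
Order: A (180/21=8.57) > B (140/17=8.24) > D (190/24=7.92) > E (80/11=7.27) > C (66/10=6.60) > F (152/25=6.08)
Fill: take A (21 @ 180) → take B (17 @ 140) → take 21/24 of D → 166.25; 59/59 used.
Total value = 486.25

486.25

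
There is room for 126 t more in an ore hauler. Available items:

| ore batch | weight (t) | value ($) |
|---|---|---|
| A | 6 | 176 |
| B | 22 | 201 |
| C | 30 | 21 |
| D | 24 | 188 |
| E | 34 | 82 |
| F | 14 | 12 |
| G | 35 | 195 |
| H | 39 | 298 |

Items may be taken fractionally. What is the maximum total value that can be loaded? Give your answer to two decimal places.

Ratios (sorted): A 29.33, B 9.14, D 7.83, H 7.64, G 5.57, E 2.41, F 0.86, C 0.70
take A (6 @ 176); take B (22 @ 201); take D (24 @ 188); take H (39 @ 298); take G (35 @ 195). Capacity used 126/126.
Total value = 1058.00

1058.00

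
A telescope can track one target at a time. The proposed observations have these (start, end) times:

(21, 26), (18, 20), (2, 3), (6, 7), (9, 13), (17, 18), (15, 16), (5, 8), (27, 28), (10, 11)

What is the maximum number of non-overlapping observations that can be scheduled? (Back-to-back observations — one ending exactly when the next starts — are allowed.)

Greedy by earliest finish: after sorting by end time, pick each interval compatible with the last pick.
By end time: (2,3), (6,7), (5,8), (10,11), (9,13), (15,16), (17,18), (18,20), (21,26), (27,28).
Pick (2,3); next start ≥ 3 → (6,7); next start ≥ 7 → (10,11); next start ≥ 11 → (15,16); next start ≥ 16 → (17,18); next start ≥ 18 → (18,20); next start ≥ 20 → (21,26); next start ≥ 26 → (27,28).
Selected 8 observations.

8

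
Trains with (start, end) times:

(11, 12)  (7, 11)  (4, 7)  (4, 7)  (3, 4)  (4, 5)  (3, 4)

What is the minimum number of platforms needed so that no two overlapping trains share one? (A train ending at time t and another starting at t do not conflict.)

The answer is the maximum number of intervals overlapping at any instant.
starts: [3, 3, 4, 4, 4, 7, 11]
ends:   [4, 4, 5, 7, 7, 11, 12]
s3→1 s3→2 e4→1 e4→0 s4→1 s4→2 s4→3  — peak 3.

3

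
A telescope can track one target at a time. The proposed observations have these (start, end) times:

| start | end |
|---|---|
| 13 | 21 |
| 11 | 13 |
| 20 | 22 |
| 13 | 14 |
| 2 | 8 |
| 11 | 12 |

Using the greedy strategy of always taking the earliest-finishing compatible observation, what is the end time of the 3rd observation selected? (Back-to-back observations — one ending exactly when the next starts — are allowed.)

14

Greedy by earliest finish: after sorting by end time, pick each interval compatible with the last pick.
Sorted by end: (2,8)  (11,12)  (11,13)  (13,14)  (13,21)  (20,22)
take (2,8); take (11,12); skip (11,13); take (13,14); take (20,22).
Selected: (2,8) (11,12) (13,14) (20,22)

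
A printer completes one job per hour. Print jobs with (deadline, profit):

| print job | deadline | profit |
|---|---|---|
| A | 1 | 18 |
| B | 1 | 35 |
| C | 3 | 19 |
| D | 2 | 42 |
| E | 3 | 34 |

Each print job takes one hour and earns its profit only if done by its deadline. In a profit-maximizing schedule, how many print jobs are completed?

3

Profit order: D=42 B=35 E=34 C=19 A=18
Assign: D→slot 2, B→slot 1, E→slot 3, C skipped, A skipped.
Slots: [1:B] [2:D] [3:E]
3 of 5 scheduled.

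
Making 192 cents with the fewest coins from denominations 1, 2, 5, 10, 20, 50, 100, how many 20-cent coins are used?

2

Use the largest denomination that fits, subtract, and repeat.
192 − 1×100→92 − 1×50→42 − 2×20→2 − 1×2→0
Count of 20: 2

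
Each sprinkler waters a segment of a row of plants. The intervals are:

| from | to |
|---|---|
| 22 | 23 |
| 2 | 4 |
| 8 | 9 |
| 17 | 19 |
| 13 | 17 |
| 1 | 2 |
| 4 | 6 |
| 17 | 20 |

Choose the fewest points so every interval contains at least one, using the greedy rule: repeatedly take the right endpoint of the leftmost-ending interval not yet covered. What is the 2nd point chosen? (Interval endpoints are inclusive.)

6

Sort by right endpoint; whenever an interval is uncovered, place a point at its right end.
Sorted: [1,2] [2,4] [4,6] [8,9] [13,17] [17,19] [17,20] [22,23]
{[1,2],[2,4]} hit by 2; {[4,6]} hit by 6; {[8,9]} hit by 9; {[13,17],[17,19],[17,20]} hit by 17; {[22,23]} hit by 23.
Points: 2, 6, 9, 17, 23 (5 total).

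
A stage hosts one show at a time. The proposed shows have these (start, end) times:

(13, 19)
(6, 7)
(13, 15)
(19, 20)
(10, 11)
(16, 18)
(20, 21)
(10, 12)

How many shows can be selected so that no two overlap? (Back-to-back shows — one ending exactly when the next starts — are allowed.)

6

Sort by end time and greedily take each interval whose start is ≥ the last chosen end.
Sorted by end: (6,7)  (10,11)  (10,12)  (13,15)  (16,18)  (13,19)  (19,20)  (20,21)
take (6,7); take (10,11); take (13,15); take (16,18); take (19,20); take (20,21).
Selected 6 shows.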